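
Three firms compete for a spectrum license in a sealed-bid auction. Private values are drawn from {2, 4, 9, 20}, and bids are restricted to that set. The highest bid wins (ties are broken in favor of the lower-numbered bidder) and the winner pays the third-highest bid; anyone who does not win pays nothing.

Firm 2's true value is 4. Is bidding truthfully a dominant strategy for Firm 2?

Consider the case where Firm 1 bids 2 and Firm 3 bids 9.
Truthful bid 4: loses, pays 0, utility 0.
Bid 9 instead: wins, pays 2, utility 4 - 2 = 2.
Since 2 > 0, bidding 9 is strictly better here, so truthful bidding is not dominant.

No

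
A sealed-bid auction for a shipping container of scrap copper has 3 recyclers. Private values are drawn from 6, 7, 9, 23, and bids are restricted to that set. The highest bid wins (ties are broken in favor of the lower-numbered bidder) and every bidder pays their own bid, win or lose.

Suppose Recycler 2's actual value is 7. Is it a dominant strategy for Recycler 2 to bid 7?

Consider the case where Recycler 1 bids 6 and Recycler 3 bids 9.
Truthful bid 7: loses but pays 7, utility -7.
Bid 6 instead: loses but pays 6, utility -6.
Since -6 > -7, bidding 6 is strictly better here, so truthful bidding is not dominant.

No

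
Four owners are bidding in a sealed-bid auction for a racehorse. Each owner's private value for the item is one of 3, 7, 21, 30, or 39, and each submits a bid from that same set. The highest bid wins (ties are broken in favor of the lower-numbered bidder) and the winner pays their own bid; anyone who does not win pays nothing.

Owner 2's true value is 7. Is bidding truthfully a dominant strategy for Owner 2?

Check each profile of the others' bids and compare truth against every alternative bid.
Others bid (3, 3, 3): truth gives 0, best alternative gives 0.
Others bid (3, 3, 7): truth gives 0, best alternative gives 0.
Others bid (3, 3, 21): truth gives 0, best alternative gives 0.
Others bid (3, 3, 30): truth gives 0, best alternative gives 0.
Others bid (3, 3, 39): truth gives 0, best alternative gives 0.
Others bid (3, 7, 3): truth gives 0, best alternative gives 0.
(Remaining 119 profiles checked similarly; truth is weakly best in each.)
In every case the truthful bid is at least as good as any alternative, so it is a dominant strategy.

Yes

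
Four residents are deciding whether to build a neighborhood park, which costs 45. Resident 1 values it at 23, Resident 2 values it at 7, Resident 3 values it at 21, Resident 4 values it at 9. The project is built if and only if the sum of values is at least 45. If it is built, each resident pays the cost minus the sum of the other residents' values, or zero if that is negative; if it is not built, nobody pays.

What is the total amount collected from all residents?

14

Total value 60 ≥ cost 45, so it is built.
Resident 1: others sum to 37; max(0, 45 - 37) = 8.
Resident 2: others sum to 53; max(0, 45 - 53) = 0.
Resident 3: others sum to 39; max(0, 45 - 39) = 6.
Resident 4: others sum to 51; max(0, 45 - 51) = 0.
Total collected = 8 + 0 + 6 + 0 = 14.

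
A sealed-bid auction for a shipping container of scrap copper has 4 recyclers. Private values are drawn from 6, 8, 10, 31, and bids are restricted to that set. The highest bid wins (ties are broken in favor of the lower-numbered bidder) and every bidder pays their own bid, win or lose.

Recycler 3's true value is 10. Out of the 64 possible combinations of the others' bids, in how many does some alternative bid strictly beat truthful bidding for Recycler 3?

54

Others bid (6, 6, 6): truth gives 0; bid 8 gives 2 > 0. Violating.
Others bid (6, 6, 8): truth gives 0; bid 8 gives 2 > 0. Violating.
Others bid (6, 6, 31): truth gives -10; bid 6 gives -6 > -10. Violating.
Others bid (6, 8, 31): truth gives -10; bid 6 gives -6 > -10. Violating.
Others bid (6, 6, 10): truth gives 0; no alternative beats it.
Others bid (6, 8, 6): truth gives 0; no alternative beats it.
(Checking all 64 profiles: 54 have a profitable deviation, 10 do not.)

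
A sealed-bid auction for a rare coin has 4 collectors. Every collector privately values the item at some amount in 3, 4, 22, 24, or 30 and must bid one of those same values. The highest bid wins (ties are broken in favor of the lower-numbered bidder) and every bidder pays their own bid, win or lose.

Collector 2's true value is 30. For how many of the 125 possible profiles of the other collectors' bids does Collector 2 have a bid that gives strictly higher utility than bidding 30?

73

Others bid (3, 3, 3): truth gives 0; bid 4 gives 26 > 0. Violating.
Others bid (3, 3, 4): truth gives 0; bid 4 gives 26 > 0. Violating.
Others bid (3, 3, 22): truth gives 0; bid 22 gives 8 > 0. Violating.
Others bid (3, 3, 24): truth gives 0; bid 24 gives 6 > 0. Violating.
Others bid (3, 3, 30): truth gives 0; no alternative beats it.
Others bid (3, 4, 30): truth gives 0; no alternative beats it.
(Checking all 125 profiles: 73 have a profitable deviation, 52 do not.)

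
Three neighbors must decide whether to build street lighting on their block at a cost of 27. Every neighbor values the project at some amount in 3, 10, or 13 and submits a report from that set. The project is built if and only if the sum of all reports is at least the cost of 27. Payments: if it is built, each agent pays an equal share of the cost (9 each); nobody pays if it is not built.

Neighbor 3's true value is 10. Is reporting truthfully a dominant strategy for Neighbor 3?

No

Consider the case where Neighbor 1 reports 3 and Neighbor 2 reports 13.
Truthful report 10: project not built, utility 0.
Report 13 instead: project built, pays 9, utility 10 - 9 = 1.
Since 1 > 0, reporting 13 is strictly better here, so truthful reporting is not dominant.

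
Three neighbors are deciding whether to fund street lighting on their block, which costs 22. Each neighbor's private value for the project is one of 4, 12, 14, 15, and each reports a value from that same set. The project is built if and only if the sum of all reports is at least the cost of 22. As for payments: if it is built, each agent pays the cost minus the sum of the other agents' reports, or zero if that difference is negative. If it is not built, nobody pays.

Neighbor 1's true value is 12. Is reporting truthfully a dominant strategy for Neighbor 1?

Check each profile of the others' reports and compare truth against every alternative report.
Others report (12, 12): truth gives 12, best alternative gives 12.
Others report (12, 14): truth gives 12, best alternative gives 12.
Others report (12, 15): truth gives 12, best alternative gives 12.
Others report (14, 12): truth gives 12, best alternative gives 12.
Others report (14, 14): truth gives 12, best alternative gives 12.
Others report (14, 15): truth gives 12, best alternative gives 12.
(Remaining 10 profiles checked similarly; truth is weakly best in each.)
In every case the truthful report is at least as good as any alternative, so it is a dominant strategy.

Yes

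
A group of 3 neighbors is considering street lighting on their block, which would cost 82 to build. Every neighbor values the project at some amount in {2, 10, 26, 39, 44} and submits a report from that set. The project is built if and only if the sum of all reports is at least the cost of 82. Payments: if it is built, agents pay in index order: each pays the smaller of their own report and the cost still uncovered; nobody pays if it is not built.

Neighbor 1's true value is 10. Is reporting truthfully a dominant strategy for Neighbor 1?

Consider the case where Neighbor 2 reports 39 and Neighbor 3 reports 44.
Truthful report 10: project built, pays 10, utility 10 - 10 = 0.
Report 2 instead: project built, pays 2, utility 10 - 2 = 8.
Since 8 > 0, reporting 2 is strictly better here, so truthful reporting is not dominant.

No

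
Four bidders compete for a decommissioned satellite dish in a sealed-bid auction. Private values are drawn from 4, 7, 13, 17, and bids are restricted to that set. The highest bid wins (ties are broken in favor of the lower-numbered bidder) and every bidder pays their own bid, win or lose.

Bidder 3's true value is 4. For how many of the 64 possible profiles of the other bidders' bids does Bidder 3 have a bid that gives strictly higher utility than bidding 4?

Others bid (4, 4, 4): truth gives -4; bid 7 gives -3 > -4. Violating.
Others bid (4, 4, 7): truth gives -4; bid 7 gives -3 > -4. Violating.
Others bid (4, 4, 13): truth gives -4; no alternative beats it.
Others bid (4, 4, 17): truth gives -4; no alternative beats it.
(Checking all 64 profiles: 2 have a profitable deviation, 62 do not.)

2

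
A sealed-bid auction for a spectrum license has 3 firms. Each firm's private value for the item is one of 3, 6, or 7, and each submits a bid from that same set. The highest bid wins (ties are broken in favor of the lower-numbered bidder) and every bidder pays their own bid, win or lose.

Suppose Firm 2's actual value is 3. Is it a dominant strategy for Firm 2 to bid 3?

Check each profile of the others' bids and compare truth against every alternative bid.
Others bid (7, 3): truth gives -3, best alternative gives -6.
Others bid (7, 6): truth gives -3, best alternative gives -6.
Others bid (7, 7): truth gives -3, best alternative gives -6.
Others bid (3, 7): truth gives -3, best alternative gives -4.
Others bid (6, 3): truth gives -3, best alternative gives -4.
Others bid (6, 6): truth gives -3, best alternative gives -4.
(Remaining 3 profiles checked similarly; truth is weakly best in each.)
In every case the truthful bid is at least as good as any alternative, so it is a dominant strategy.

Yes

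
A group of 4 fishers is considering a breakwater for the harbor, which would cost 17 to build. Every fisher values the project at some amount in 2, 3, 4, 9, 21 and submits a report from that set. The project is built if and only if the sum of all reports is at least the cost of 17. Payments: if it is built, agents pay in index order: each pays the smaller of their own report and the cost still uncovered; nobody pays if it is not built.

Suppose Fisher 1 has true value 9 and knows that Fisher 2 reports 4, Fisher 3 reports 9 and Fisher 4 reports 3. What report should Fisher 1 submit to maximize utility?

Report 2: project built, pays 2, utility 9 - 2 = 7.
Report 3: project built, pays 3, utility 9 - 3 = 6.
Report 4: project built, pays 4, utility 9 - 4 = 5.
Report 9: project built, pays 9, utility 9 - 9 = 0.
Report 21: project built, pays 17, utility 9 - 17 = -8.
The best choice is 2 with utility 7.

2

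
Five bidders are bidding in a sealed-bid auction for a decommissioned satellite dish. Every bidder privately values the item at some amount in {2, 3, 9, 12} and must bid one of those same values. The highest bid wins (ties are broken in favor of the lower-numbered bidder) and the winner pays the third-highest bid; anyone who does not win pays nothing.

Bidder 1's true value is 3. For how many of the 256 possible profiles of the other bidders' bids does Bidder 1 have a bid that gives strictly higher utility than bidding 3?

8

Others bid (2, 2, 2, 9): truth gives 0; bid 9 gives 1 > 0. Violating.
Others bid (2, 2, 2, 12): truth gives 0; bid 12 gives 1 > 0. Violating.
Others bid (2, 2, 9, 2): truth gives 0; bid 9 gives 1 > 0. Violating.
Others bid (2, 2, 12, 2): truth gives 0; bid 12 gives 1 > 0. Violating.
Others bid (2, 2, 2, 2): truth gives 1; no alternative beats it.
Others bid (2, 2, 2, 3): truth gives 1; no alternative beats it.
(Checking all 256 profiles: 8 have a profitable deviation, 248 do not.)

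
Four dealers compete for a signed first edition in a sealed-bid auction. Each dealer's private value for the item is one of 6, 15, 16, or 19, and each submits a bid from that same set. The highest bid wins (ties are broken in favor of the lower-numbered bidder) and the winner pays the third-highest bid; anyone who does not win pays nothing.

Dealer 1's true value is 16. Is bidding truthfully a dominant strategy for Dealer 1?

No

Consider the case where Dealer 2 bids 6, Dealer 3 bids 6 and Dealer 4 bids 19.
Truthful bid 16: loses, pays 0, utility 0.
Bid 19 instead: wins, pays 6, utility 16 - 6 = 10.
Since 10 > 0, bidding 19 is strictly better here, so truthful bidding is not dominant.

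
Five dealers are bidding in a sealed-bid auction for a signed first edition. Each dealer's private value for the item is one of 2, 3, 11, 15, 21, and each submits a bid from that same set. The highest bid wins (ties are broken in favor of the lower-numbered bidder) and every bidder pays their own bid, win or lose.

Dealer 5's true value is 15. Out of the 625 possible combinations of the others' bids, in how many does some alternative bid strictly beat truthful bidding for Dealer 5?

Others bid (2, 2, 2, 2): truth gives 0; bid 3 gives 12 > 0. Violating.
Others bid (2, 2, 2, 3): truth gives 0; bid 11 gives 4 > 0. Violating.
Others bid (2, 2, 2, 15): truth gives -15; bid 2 gives -2 > -15. Violating.
Others bid (2, 2, 2, 21): truth gives -15; bid 2 gives -2 > -15. Violating.
Others bid (2, 2, 2, 11): truth gives 0; no alternative beats it.
Others bid (2, 2, 3, 11): truth gives 0; no alternative beats it.
(Checking all 625 profiles: 560 have a profitable deviation, 65 do not.)

560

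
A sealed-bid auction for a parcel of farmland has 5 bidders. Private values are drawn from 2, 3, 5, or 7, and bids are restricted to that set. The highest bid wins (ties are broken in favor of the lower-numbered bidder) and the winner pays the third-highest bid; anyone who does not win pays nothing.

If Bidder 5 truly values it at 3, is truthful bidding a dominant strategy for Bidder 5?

No

Consider the case where Bidder 1 bids 2, Bidder 2 bids 2, Bidder 3 bids 2 and Bidder 4 bids 3.
Truthful bid 3: loses, pays 0, utility 0.
Bid 5 instead: wins, pays 2, utility 3 - 2 = 1.
Since 1 > 0, bidding 5 is strictly better here, so truthful bidding is not dominant.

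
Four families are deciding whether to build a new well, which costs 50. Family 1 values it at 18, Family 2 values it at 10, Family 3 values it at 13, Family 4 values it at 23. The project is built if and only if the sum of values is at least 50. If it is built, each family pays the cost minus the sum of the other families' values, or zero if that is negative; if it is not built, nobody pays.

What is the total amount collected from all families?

13

Total value 64 ≥ cost 50, so it is built.
Family 1: others sum to 46; max(0, 50 - 46) = 4.
Family 2: others sum to 54; max(0, 50 - 54) = 0.
Family 3: others sum to 51; max(0, 50 - 51) = 0.
Family 4: others sum to 41; max(0, 50 - 41) = 9.
Total collected = 4 + 0 + 0 + 9 = 13.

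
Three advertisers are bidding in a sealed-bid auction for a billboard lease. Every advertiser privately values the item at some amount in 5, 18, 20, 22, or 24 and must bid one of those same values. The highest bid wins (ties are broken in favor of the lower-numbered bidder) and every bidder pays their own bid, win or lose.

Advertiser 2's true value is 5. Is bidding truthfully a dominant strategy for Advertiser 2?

Check each profile of the others' bids and compare truth against every alternative bid.
Others bid (5, 24): truth gives -5, best alternative gives -18.
Others bid (18, 24): truth gives -5, best alternative gives -18.
Others bid (20, 24): truth gives -5, best alternative gives -18.
Others bid (22, 5): truth gives -5, best alternative gives -18.
Others bid (22, 18): truth gives -5, best alternative gives -18.
Others bid (22, 20): truth gives -5, best alternative gives -18.
(Remaining 19 profiles checked similarly; truth is weakly best in each.)
In every case the truthful bid is at least as good as any alternative, so it is a dominant strategy.

Yes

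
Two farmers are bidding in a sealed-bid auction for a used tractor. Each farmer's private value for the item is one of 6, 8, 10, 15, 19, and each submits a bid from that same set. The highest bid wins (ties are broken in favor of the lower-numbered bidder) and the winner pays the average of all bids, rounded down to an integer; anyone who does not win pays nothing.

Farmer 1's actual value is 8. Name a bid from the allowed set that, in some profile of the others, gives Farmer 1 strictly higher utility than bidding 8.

6

Suppose Farmer 2 bids 6.
Bid 8: wins, pays 7, utility 8 - 7 = 1.
Bid 6: wins, pays 6, utility 8 - 6 = 2.
So bidding 6 beats truth here (2 > 1).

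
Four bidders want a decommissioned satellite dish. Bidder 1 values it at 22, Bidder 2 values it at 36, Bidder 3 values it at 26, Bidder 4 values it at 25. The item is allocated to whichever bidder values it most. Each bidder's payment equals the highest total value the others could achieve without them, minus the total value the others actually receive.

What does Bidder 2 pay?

26

Bidder 2 has the highest value and receives the item.
Without Bidder 2, the item would go to the next-highest value, 26, so the others could achieve 26.
With Bidder 2 present and winning, the others receive nothing, so their total is 0.
Payment = 26 - 0 = 26.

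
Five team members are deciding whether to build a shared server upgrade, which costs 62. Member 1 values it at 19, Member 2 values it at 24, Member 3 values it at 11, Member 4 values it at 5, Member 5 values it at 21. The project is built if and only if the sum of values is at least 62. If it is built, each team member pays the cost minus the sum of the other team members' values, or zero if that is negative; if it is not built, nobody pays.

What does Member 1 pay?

Total value 80 ≥ cost 62, so the project is built.
The other team members' values sum to 61.
Cost minus that sum is 62 - 61 = 1.

1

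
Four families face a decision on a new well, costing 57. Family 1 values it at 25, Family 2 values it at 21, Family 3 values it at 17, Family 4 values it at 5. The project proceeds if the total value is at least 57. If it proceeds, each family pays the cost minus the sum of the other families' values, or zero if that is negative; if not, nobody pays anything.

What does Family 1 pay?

Total value 68 ≥ cost 57, so the project is built.
The other families' values sum to 43.
Cost minus that sum is 57 - 43 = 14.

14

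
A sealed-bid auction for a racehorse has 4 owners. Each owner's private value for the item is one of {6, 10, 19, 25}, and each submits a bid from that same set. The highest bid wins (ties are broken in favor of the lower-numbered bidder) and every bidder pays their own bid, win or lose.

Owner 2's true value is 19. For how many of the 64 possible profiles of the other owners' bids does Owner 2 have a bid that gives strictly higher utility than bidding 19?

50

Others bid (6, 6, 6): truth gives 0; bid 10 gives 9 > 0. Violating.
Others bid (6, 6, 10): truth gives 0; bid 10 gives 9 > 0. Violating.
Others bid (6, 6, 25): truth gives -19; bid 6 gives -6 > -19. Violating.
Others bid (6, 10, 6): truth gives 0; bid 10 gives 9 > 0. Violating.
Others bid (6, 6, 19): truth gives 0; no alternative beats it.
Others bid (6, 10, 19): truth gives 0; no alternative beats it.
(Checking all 64 profiles: 50 have a profitable deviation, 14 do not.)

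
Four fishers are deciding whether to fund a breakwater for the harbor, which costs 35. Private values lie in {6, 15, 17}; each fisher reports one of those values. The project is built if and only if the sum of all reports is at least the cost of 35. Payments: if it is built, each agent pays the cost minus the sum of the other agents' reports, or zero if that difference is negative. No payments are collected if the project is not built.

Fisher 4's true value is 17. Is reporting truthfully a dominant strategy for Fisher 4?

Check each profile of the others' reports and compare truth against every alternative report.
Others report (6, 15, 15): truth gives 17, best alternative gives 17.
Others report (6, 15, 17): truth gives 17, best alternative gives 17.
Others report (6, 17, 15): truth gives 17, best alternative gives 17.
Others report (6, 17, 17): truth gives 17, best alternative gives 17.
Others report (15, 6, 15): truth gives 17, best alternative gives 17.
Others report (15, 6, 17): truth gives 17, best alternative gives 17.
(Remaining 21 profiles checked similarly; truth is weakly best in each.)
In every case the truthful report is at least as good as any alternative, so it is a dominant strategy.

Yes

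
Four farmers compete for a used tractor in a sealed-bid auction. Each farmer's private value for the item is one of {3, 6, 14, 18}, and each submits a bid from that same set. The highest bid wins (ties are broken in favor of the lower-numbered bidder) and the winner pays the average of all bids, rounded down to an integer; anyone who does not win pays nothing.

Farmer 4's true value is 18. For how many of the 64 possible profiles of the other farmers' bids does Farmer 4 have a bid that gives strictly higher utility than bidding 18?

8

Others bid (3, 3, 3): truth gives 12; bid 6 gives 15 > 12. Violating.
Others bid (3, 3, 6): truth gives 11; bid 14 gives 12 > 11. Violating.
Others bid (3, 6, 3): truth gives 11; bid 14 gives 12 > 11. Violating.
Others bid (3, 6, 6): truth gives 10; bid 14 gives 11 > 10. Violating.
Others bid (3, 3, 14): truth gives 9; no alternative beats it.
Others bid (3, 3, 18): truth gives 0; no alternative beats it.
(Checking all 64 profiles: 8 have a profitable deviation, 56 do not.)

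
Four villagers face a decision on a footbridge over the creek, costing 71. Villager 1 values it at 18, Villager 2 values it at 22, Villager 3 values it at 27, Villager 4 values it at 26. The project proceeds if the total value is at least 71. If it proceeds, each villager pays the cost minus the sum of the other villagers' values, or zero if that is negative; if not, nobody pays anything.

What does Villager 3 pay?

Total value 93 ≥ cost 71, so the project is built.
The other villagers' values sum to 66.
Cost minus that sum is 71 - 66 = 5.

5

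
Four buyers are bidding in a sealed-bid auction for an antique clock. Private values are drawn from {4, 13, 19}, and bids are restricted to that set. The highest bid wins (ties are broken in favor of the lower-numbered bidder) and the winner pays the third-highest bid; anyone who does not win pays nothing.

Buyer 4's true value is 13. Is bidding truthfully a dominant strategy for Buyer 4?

Consider the case where Buyer 1 bids 4, Buyer 2 bids 4 and Buyer 3 bids 13.
Truthful bid 13: loses, pays 0, utility 0.
Bid 19 instead: wins, pays 4, utility 13 - 4 = 9.
Since 9 > 0, bidding 19 is strictly better here, so truthful bidding is not dominant.

No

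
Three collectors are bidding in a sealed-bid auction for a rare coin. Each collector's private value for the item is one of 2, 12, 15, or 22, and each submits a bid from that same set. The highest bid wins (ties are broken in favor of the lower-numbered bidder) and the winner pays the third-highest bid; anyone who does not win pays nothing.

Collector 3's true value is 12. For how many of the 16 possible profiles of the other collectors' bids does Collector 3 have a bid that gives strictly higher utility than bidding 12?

4

Others bid (2, 12): truth gives 0; bid 15 gives 10 > 0. Violating.
Others bid (2, 15): truth gives 0; bid 22 gives 10 > 0. Violating.
Others bid (12, 2): truth gives 0; bid 15 gives 10 > 0. Violating.
Others bid (15, 2): truth gives 0; bid 22 gives 10 > 0. Violating.
Others bid (2, 2): truth gives 10; no alternative beats it.
Others bid (2, 22): truth gives 0; no alternative beats it.
(Checking all 16 profiles: 4 have a profitable deviation, 12 do not.)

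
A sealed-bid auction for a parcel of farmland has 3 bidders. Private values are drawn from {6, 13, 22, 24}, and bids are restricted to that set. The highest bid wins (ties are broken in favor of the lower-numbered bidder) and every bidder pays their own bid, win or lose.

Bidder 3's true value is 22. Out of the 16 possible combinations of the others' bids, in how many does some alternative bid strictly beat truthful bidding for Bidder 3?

13

Others bid (6, 6): truth gives 0; bid 13 gives 9 > 0. Violating.
Others bid (6, 22): truth gives -22; bid 24 gives -2 > -22. Violating.
Others bid (6, 24): truth gives -22; bid 6 gives -6 > -22. Violating.
Others bid (13, 22): truth gives -22; bid 24 gives -2 > -22. Violating.
Others bid (6, 13): truth gives 0; no alternative beats it.
Others bid (13, 6): truth gives 0; no alternative beats it.
(Checking all 16 profiles: 13 have a profitable deviation, 3 do not.)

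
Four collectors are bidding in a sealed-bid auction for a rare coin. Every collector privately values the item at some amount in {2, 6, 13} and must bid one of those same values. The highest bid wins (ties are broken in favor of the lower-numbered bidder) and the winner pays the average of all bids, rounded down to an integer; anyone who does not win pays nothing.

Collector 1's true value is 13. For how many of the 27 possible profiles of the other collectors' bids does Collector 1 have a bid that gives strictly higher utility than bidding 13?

Others bid (2, 2, 2): truth gives 9; bid 2 gives 11 > 9. Violating.
Others bid (2, 2, 6): truth gives 8; bid 6 gives 9 > 8. Violating.
Others bid (2, 6, 2): truth gives 8; bid 6 gives 9 > 8. Violating.
Others bid (2, 6, 6): truth gives 7; bid 6 gives 8 > 7. Violating.
Others bid (2, 2, 13): truth gives 6; no alternative beats it.
Others bid (2, 6, 13): truth gives 5; no alternative beats it.
(Checking all 27 profiles: 8 have a profitable deviation, 19 do not.)

8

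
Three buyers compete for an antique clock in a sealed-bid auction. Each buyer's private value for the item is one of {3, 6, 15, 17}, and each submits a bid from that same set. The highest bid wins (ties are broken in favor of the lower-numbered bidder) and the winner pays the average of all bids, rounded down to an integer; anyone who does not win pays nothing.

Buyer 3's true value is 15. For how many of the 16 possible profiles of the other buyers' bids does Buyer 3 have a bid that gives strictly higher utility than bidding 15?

Others bid (3, 3): truth gives 8; bid 6 gives 11 > 8. Violating.
Others bid (3, 15): truth gives 0; bid 17 gives 4 > 0. Violating.
Others bid (6, 15): truth gives 0; bid 17 gives 3 > 0. Violating.
Others bid (15, 3): truth gives 0; bid 17 gives 4 > 0. Violating.
Others bid (3, 6): truth gives 7; no alternative beats it.
Others bid (3, 17): truth gives 0; no alternative beats it.
(Checking all 16 profiles: 5 have a profitable deviation, 11 do not.)

5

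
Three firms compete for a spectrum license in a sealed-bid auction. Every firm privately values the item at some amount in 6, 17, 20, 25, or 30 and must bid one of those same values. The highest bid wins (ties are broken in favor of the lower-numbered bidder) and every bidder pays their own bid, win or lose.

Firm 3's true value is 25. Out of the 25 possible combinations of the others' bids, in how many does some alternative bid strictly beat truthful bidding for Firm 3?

Others bid (6, 6): truth gives 0; bid 17 gives 8 > 0. Violating.
Others bid (6, 17): truth gives 0; bid 20 gives 5 > 0. Violating.
Others bid (6, 25): truth gives -25; bid 30 gives -5 > -25. Violating.
Others bid (6, 30): truth gives -25; bid 6 gives -6 > -25. Violating.
Others bid (6, 20): truth gives 0; no alternative beats it.
Others bid (17, 20): truth gives 0; no alternative beats it.
(Checking all 25 profiles: 20 have a profitable deviation, 5 do not.)

20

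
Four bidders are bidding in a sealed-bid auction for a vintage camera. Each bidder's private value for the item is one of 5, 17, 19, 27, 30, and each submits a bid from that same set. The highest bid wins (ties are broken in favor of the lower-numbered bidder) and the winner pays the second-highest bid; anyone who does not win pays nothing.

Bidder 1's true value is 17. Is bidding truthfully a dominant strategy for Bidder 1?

Yes

Check each profile of the others' bids and compare truth against every alternative bid.
Others bid (5, 5, 5): truth gives 12, best alternative gives 12.
Others bid (5, 5, 17): truth gives 0, best alternative gives 0.
Others bid (5, 5, 19): truth gives 0, best alternative gives 0.
Others bid (5, 5, 27): truth gives 0, best alternative gives 0.
Others bid (5, 5, 30): truth gives 0, best alternative gives 0.
Others bid (5, 17, 5): truth gives 0, best alternative gives 0.
(Remaining 119 profiles checked similarly; truth is weakly best in each.)
In every case the truthful bid is at least as good as any alternative, so it is a dominant strategy.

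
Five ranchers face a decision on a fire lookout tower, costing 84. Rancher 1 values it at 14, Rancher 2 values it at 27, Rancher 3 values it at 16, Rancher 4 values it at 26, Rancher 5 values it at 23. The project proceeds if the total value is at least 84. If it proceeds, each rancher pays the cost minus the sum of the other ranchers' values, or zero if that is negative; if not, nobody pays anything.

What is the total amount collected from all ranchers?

10

Total value 106 ≥ cost 84, so it is built.
Rancher 1: others sum to 92; max(0, 84 - 92) = 0.
Rancher 2: others sum to 79; max(0, 84 - 79) = 5.
Rancher 3: others sum to 90; max(0, 84 - 90) = 0.
Rancher 4: others sum to 80; max(0, 84 - 80) = 4.
Rancher 5: others sum to 83; max(0, 84 - 83) = 1.
Total collected = 0 + 5 + 0 + 4 + 1 = 10.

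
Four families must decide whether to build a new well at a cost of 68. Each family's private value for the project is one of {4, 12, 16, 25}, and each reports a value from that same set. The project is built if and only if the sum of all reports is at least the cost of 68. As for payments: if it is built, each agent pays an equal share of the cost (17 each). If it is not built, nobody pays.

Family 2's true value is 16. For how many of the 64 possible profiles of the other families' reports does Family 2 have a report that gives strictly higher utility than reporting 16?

15

Others report (4, 25, 25): truth gives -1; report 4 gives 0 > -1. Violating.
Others report (12, 16, 25): truth gives -1; report 4 gives 0 > -1. Violating.
Others report (12, 25, 16): truth gives -1; report 4 gives 0 > -1. Violating.
Others report (12, 25, 25): truth gives -1; report 4 gives 0 > -1. Violating.
Others report (4, 4, 4): truth gives 0; no alternative beats it.
Others report (4, 4, 12): truth gives 0; no alternative beats it.
(Checking all 64 profiles: 15 have a profitable deviation, 49 do not.)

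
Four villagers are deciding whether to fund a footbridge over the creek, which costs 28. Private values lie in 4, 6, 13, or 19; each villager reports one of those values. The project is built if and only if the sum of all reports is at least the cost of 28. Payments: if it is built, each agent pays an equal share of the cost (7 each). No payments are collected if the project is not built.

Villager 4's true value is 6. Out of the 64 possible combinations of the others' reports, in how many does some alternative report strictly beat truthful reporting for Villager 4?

6

Others report (4, 6, 13): truth gives -1; report 4 gives 0 > -1. Violating.
Others report (4, 13, 6): truth gives -1; report 4 gives 0 > -1. Violating.
Others report (6, 4, 13): truth gives -1; report 4 gives 0 > -1. Violating.
Others report (6, 13, 4): truth gives -1; report 4 gives 0 > -1. Violating.
Others report (4, 4, 4): truth gives 0; no alternative beats it.
Others report (4, 4, 6): truth gives 0; no alternative beats it.
(Checking all 64 profiles: 6 have a profitable deviation, 58 do not.)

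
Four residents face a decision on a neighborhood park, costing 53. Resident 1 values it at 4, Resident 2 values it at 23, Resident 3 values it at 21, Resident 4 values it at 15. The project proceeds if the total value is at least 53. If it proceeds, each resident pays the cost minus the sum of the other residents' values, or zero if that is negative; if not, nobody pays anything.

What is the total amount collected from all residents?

Total value 63 ≥ cost 53, so it is built.
Resident 1: others sum to 59; max(0, 53 - 59) = 0.
Resident 2: others sum to 40; max(0, 53 - 40) = 13.
Resident 3: others sum to 42; max(0, 53 - 42) = 11.
Resident 4: others sum to 48; max(0, 53 - 48) = 5.
Total collected = 0 + 13 + 11 + 5 = 29.

29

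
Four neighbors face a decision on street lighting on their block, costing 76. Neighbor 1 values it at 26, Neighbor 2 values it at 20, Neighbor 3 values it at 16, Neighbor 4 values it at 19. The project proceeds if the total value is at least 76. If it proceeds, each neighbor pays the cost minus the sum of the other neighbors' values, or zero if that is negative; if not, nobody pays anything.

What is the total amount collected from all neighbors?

Total value 81 ≥ cost 76, so it is built.
Neighbor 1: others sum to 55; max(0, 76 - 55) = 21.
Neighbor 2: others sum to 61; max(0, 76 - 61) = 15.
Neighbor 3: others sum to 65; max(0, 76 - 65) = 11.
Neighbor 4: others sum to 62; max(0, 76 - 62) = 14.
Total collected = 21 + 15 + 11 + 14 = 61.

61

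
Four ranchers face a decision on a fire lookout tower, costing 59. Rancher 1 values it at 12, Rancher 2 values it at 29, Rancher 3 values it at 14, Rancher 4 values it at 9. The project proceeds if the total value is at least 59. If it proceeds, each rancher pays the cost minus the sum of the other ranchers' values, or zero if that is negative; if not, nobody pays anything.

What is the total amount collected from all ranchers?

44

Total value 64 ≥ cost 59, so it is built.
Rancher 1: others sum to 52; max(0, 59 - 52) = 7.
Rancher 2: others sum to 35; max(0, 59 - 35) = 24.
Rancher 3: others sum to 50; max(0, 59 - 50) = 9.
Rancher 4: others sum to 55; max(0, 59 - 55) = 4.
Total collected = 7 + 24 + 9 + 4 = 44.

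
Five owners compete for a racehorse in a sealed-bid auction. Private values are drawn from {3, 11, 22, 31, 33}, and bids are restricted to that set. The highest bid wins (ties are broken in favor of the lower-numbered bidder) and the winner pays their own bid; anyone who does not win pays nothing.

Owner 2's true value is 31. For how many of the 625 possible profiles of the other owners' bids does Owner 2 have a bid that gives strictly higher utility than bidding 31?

Others bid (3, 3, 3, 3): truth gives 0; bid 11 gives 20 > 0. Violating.
Others bid (3, 3, 3, 11): truth gives 0; bid 11 gives 20 > 0. Violating.
Others bid (3, 3, 3, 22): truth gives 0; bid 22 gives 9 > 0. Violating.
Others bid (3, 3, 11, 3): truth gives 0; bid 11 gives 20 > 0. Violating.
Others bid (3, 3, 3, 31): truth gives 0; no alternative beats it.
Others bid (3, 3, 3, 33): truth gives 0; no alternative beats it.
(Checking all 625 profiles: 54 have a profitable deviation, 571 do not.)

54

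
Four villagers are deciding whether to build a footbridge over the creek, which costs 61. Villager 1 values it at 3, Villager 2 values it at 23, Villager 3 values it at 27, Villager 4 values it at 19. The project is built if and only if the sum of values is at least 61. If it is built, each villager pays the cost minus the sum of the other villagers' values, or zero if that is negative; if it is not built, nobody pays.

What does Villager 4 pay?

8

Total value 72 ≥ cost 61, so the project is built.
The other villagers' values sum to 53.
Cost minus that sum is 61 - 53 = 8.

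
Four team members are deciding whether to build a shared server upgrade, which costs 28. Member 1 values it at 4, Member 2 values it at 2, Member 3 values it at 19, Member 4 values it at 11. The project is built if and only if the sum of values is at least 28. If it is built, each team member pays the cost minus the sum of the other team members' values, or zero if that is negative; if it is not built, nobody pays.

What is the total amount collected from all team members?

14

Total value 36 ≥ cost 28, so it is built.
Member 1: others sum to 32; max(0, 28 - 32) = 0.
Member 2: others sum to 34; max(0, 28 - 34) = 0.
Member 3: others sum to 17; max(0, 28 - 17) = 11.
Member 4: others sum to 25; max(0, 28 - 25) = 3.
Total collected = 0 + 0 + 11 + 3 = 14.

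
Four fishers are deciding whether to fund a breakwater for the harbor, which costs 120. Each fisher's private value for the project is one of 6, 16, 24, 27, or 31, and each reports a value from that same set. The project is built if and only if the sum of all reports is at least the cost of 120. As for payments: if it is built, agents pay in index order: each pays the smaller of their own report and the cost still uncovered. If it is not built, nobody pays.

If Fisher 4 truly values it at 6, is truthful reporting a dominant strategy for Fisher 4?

Yes

Check each profile of the others' reports and compare truth against every alternative report.
Others report (6, 6, 6): truth gives 0, best alternative gives 0.
Others report (6, 6, 16): truth gives 0, best alternative gives 0.
Others report (6, 6, 24): truth gives 0, best alternative gives 0.
Others report (6, 6, 27): truth gives 0, best alternative gives 0.
Others report (6, 6, 31): truth gives 0, best alternative gives 0.
Others report (6, 16, 6): truth gives 0, best alternative gives 0.
(Remaining 119 profiles checked similarly; truth is weakly best in each.)
In every case the truthful report is at least as good as any alternative, so it is a dominant strategy.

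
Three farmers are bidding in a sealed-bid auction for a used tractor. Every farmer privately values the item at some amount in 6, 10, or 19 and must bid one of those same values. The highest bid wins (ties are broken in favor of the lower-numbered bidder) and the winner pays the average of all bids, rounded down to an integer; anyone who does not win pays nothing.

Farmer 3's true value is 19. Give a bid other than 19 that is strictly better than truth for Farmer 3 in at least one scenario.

Suppose Farmer 1 bids 6 and Farmer 2 bids 6.
Bid 19: wins, pays 10, utility 19 - 10 = 9.
Bid 10: wins, pays 7, utility 19 - 7 = 12.
So bidding 10 beats truth here (12 > 9).

10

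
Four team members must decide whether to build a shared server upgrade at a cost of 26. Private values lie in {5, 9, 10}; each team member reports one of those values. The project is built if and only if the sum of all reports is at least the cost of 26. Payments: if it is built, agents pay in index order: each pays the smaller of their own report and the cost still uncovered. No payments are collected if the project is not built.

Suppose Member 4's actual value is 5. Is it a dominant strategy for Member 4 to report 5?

Check each profile of the others' reports and compare truth against every alternative report.
Others report (5, 5, 9): truth gives 0, best alternative gives -2.
Others report (5, 9, 5): truth gives 0, best alternative gives -2.
Others report (9, 5, 5): truth gives 0, best alternative gives -2.
Others report (5, 5, 10): truth gives 0, best alternative gives -1.
Others report (5, 10, 5): truth gives 0, best alternative gives -1.
Others report (10, 5, 5): truth gives 0, best alternative gives -1.
(Remaining 21 profiles checked similarly; truth is weakly best in each.)
In every case the truthful report is at least as good as any alternative, so it is a dominant strategy.

Yes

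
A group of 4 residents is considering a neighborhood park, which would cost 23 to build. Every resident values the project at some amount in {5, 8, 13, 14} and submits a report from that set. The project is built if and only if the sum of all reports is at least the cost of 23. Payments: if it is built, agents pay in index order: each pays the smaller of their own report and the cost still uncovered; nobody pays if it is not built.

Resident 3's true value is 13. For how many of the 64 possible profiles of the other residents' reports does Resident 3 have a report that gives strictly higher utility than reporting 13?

Others report (5, 5, 5): truth gives 0; report 8 gives 5 > 0. Violating.
Others report (5, 5, 8): truth gives 0; report 5 gives 8 > 0. Violating.
Others report (5, 5, 13): truth gives 0; report 5 gives 8 > 0. Violating.
Others report (5, 5, 14): truth gives 0; report 5 gives 8 > 0. Violating.
Others report (5, 13, 5): truth gives 8; no alternative beats it.
Others report (5, 13, 8): truth gives 8; no alternative beats it.
(Checking all 64 profiles: 16 have a profitable deviation, 48 do not.)

16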